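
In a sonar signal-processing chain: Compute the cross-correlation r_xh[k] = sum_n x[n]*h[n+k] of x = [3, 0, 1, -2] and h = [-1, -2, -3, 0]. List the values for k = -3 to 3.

Both sequences indexed from 0 and zero outside their support.
Lags with overlap: k = -3 to 3.
  r_xh[-3] = x[3]*h[0] = 2
  r_xh[-2] = x[2]*h[0] + x[3]*h[1] = 3
  r_xh[-1] = x[1]*h[0] + x[2]*h[1] + x[3]*h[2] = 4
  r_xh[0] = x[0]*h[0] + x[1]*h[1] + x[2]*h[2] + x[3]*h[3] = -6
  r_xh[1] = x[0]*h[1] + x[1]*h[2] + x[2]*h[3] = -6
  r_xh[2] = x[0]*h[2] + x[1]*h[3] = -9
  r_xh[3] = x[0]*h[3] = 0
r_xh = [2, 3, 4, -6, -6, -9, 0] (for k = -3, ..., 3)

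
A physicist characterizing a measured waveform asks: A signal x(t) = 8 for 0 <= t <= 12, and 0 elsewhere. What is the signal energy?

Energy = integral of |x(t)|^2 dt over the signal duration
= 8^2 * 12 = 64 * 12 = 768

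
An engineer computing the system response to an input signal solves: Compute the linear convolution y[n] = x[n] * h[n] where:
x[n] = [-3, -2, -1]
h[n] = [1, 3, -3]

y[n] = sum_k x[k]*h[n-k]. Output length = len(x) + len(h) - 1 = 3 + 3 - 1 = 5.
y[0] = -3*1 = -3
y[1] = -2*1 + -3*3 = -11
y[2] = -1*1 + -2*3 + -3*-3 = 2
y[3] = -1*3 + -2*-3 = 3
y[4] = -1*-3 = 3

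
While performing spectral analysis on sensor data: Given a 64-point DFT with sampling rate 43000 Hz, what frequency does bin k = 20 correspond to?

The frequency of DFT bin k is: f_k = k * f_s / N
f_20 = 20 * 43000 / 64 = 26875/2 Hz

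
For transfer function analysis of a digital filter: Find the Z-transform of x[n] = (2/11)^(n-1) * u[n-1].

Time-shifting property: if X(z) = Z{x[n]}, then Z{x[n-d]} = z^(-d) * X(z)
X(z) = z/(z - 2/11) for x[n] = (2/11)^n * u[n]
Z{x[n-1]} = z^(-1) * z/(z - 2/11) = 1/(z - 2/11)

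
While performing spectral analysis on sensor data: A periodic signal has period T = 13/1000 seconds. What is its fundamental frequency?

The fundamental frequency is the reciprocal of the period.
f = 1/T = 1/(13/1000) = 1000/13 Hz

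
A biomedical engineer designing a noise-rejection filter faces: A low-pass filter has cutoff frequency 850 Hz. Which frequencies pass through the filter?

A low-pass filter passes all frequencies below the cutoff frequency 850 Hz and attenuates higher frequencies.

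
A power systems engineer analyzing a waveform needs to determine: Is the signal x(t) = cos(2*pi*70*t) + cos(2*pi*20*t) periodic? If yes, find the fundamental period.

f1 = 70 Hz, f2 = 20 Hz
Period T1 = 1/70, T2 = 1/20
Ratio T1/T2 = 20/70, which is rational.
The signal is periodic with fundamental period T = 1/GCD(70,20) = 1/10 s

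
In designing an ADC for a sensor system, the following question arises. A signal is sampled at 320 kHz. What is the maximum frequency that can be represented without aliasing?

The maximum frequency that can be represented without aliasing
is the Nyquist frequency: f_max = f_s / 2 = 320 kHz / 2 = 160 kHz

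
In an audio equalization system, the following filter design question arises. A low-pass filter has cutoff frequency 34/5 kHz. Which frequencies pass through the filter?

A low-pass filter passes all frequencies below the cutoff frequency 34/5 kHz and attenuates higher frequencies.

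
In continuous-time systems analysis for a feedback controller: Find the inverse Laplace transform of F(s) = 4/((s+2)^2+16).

Standard pair: w/((s+a)^2+w^2) <-> e^(-at)*sin(wt)*u(t)
With a=2, w=4: f(t) = e^(-2t)*sin(4t)*u(t)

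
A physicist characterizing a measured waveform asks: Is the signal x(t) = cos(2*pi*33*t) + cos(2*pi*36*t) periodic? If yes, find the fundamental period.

f1 = 33 Hz, f2 = 36 Hz
Period T1 = 1/33, T2 = 1/36
Ratio T1/T2 = 36/33, which is rational.
The signal is periodic with fundamental period T = 1/GCD(33,36) = 1/3 s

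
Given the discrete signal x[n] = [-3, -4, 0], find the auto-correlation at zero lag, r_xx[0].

The auto-correlation at zero lag r_xx[0] equals the signal energy.
r_xx[0] = sum of x[n]^2 = (-3)^2 + (-4)^2 + 0^2
= 9 + 16 + 0 = 25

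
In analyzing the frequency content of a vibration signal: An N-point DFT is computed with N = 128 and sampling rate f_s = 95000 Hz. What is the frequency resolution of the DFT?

DFT frequency resolution = f_s / N
= 95000 / 128 = 11875/16 Hz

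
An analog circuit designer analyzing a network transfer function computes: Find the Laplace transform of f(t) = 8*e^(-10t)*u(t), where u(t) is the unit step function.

Standard Laplace transform pair:
e^(-at)*u(t) <-> 1/(s+a)
With a = 10: L{8*e^(-10t)*u(t)} = 8/(s+10), ROC: Re(s) > -10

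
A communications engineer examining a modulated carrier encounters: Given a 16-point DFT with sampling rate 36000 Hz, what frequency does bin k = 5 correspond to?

The frequency of DFT bin k is: f_k = k * f_s / N
f_5 = 5 * 36000 / 16 = 11250 Hz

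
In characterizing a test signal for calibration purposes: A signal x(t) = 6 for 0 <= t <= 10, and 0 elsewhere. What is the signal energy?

Energy = integral of |x(t)|^2 dt over the signal duration
= 6^2 * 10 = 36 * 10 = 360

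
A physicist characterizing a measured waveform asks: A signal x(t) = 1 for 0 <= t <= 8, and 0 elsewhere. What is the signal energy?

Energy = integral of |x(t)|^2 dt over the signal duration
= 1^2 * 8 = 1 * 8 = 8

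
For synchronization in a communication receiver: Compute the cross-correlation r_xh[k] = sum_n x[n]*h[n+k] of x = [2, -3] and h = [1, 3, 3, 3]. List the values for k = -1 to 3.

Both sequences indexed from 0 and zero outside their support.
Lags with overlap: k = -1 to 3.
  r_xh[-1] = x[1]*h[0] = -3
  r_xh[0] = x[0]*h[0] + x[1]*h[1] = -7
  r_xh[1] = x[0]*h[1] + x[1]*h[2] = -3
  r_xh[2] = x[0]*h[2] + x[1]*h[3] = -3
  r_xh[3] = x[0]*h[3] = 6
r_xh = [-3, -7, -3, -3, 6] (for k = -1, ..., 3)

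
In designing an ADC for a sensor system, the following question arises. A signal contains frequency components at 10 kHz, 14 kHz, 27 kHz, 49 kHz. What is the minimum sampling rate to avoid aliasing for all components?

The highest frequency component is f_max = 49 kHz.
Nyquist rate = 2 * f_max = 2 * 49 kHz = 98 kHz.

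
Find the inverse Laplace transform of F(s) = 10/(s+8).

Standard pair: k/(s+a) <-> k*e^(-at)*u(t)
With k=10, a=8: f(t) = 10*e^(-8t)*u(t)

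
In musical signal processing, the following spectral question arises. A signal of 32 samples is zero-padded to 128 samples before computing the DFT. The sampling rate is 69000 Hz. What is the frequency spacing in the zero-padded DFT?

Original DFT: N = 32, resolution = f_s/N = 69000/32 = 8625/4 Hz
Zero-padded DFT: N = 128, resolution = f_s/N = 69000/128 = 8625/16 Hz
Zero-padding interpolates the spectrum (finer frequency grid)
but does NOT improve the true spectral resolution (ability to resolve close frequencies).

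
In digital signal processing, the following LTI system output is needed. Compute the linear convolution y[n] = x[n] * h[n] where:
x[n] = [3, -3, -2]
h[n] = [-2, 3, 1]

y[n] = sum_k x[k]*h[n-k]. Output length = len(x) + len(h) - 1 = 3 + 3 - 1 = 5.
y[0] = 3*-2 = -6
y[1] = -3*-2 + 3*3 = 15
y[2] = -2*-2 + -3*3 + 3*1 = -2
y[3] = -2*3 + -3*1 = -9
y[4] = -2*1 = -2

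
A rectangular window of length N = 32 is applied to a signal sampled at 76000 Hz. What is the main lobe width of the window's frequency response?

For a rectangular window of length N,
the main lobe width in frequency is 2*f_s/N.
= 2*76000/32 = 4750 Hz
This determines the minimum frequency separation for resolving two sinusoids.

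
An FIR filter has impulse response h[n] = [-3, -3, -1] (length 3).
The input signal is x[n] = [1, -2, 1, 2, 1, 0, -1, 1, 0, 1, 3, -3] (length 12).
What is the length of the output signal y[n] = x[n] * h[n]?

For linear convolution, the output length is:
len(y) = len(x) + len(h) - 1 = 12 + 3 - 1 = 14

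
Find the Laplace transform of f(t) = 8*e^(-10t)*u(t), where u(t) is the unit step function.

Standard Laplace transform pair:
e^(-at)*u(t) <-> 1/(s+a)
With a = 10: L{8*e^(-10t)*u(t)} = 8/(s+10), ROC: Re(s) > -10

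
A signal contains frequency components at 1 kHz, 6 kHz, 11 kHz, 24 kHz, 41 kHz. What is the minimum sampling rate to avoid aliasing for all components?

The highest frequency component is f_max = 41 kHz.
Nyquist rate = 2 * f_max = 2 * 41 kHz = 82 kHz.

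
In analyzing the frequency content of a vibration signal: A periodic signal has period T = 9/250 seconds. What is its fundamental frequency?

The fundamental frequency is the reciprocal of the period.
f = 1/T = 1/(9/250) = 250/9 Hz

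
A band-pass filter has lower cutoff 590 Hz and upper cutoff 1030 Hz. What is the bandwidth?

Bandwidth = f_high - f_low
= 1030 Hz - 590 Hz = 440 Hz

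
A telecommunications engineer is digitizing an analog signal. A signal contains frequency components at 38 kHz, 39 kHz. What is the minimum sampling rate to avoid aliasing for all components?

The highest frequency component is f_max = 39 kHz.
Nyquist rate = 2 * f_max = 2 * 39 kHz = 78 kHz.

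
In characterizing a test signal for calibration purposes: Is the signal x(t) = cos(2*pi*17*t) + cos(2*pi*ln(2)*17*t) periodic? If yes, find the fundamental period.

f1 = 17 Hz, f2 = 17*ln(2) Hz
Ratio f2/f1 = ln(2), which is irrational.
Since the frequency ratio is irrational, no common period exists.
The signal is not periodic.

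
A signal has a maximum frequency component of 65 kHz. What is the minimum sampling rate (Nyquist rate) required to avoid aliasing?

By the Nyquist-Shannon sampling theorem,
the minimum sampling rate (Nyquist rate) must be at least 2 * f_max.
Nyquist rate = 2 * 65 kHz = 130 kHz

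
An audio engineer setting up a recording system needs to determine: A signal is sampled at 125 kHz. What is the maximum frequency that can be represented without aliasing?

The maximum frequency that can be represented without aliasing
is the Nyquist frequency: f_max = f_s / 2 = 125 kHz / 2 = 125/2 kHz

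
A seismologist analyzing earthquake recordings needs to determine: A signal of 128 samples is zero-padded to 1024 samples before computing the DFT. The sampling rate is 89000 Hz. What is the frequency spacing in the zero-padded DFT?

Original DFT: N = 128, resolution = f_s/N = 89000/128 = 11125/16 Hz
Zero-padded DFT: N = 1024, resolution = f_s/N = 89000/1024 = 11125/128 Hz
Zero-padding interpolates the spectrum (finer frequency grid)
but does NOT improve the true spectral resolution (ability to resolve close frequencies).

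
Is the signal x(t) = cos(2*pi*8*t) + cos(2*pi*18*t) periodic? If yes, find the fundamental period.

f1 = 8 Hz, f2 = 18 Hz
Period T1 = 1/8, T2 = 1/18
Ratio T1/T2 = 18/8, which is rational.
The signal is periodic with fundamental period T = 1/GCD(8,18) = 1/2 s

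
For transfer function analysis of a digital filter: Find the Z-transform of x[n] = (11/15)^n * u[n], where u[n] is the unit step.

The Z-transform of a^n * u[n] is z/(z-a) for |z| > |a|.
Here a = 11/15, so X(z) = z/(z - (11/15)) = 15z/(15z - 11)
ROC: |z| > 11/15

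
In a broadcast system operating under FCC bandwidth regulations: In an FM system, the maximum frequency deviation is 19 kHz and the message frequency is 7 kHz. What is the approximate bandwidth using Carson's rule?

Carson's rule: BW = 2*(delta_f + f_m)
= 2*(19 + 7) kHz = 52 kHz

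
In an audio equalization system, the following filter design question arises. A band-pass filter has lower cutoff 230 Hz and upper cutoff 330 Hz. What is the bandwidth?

Bandwidth = f_high - f_low
= 330 Hz - 230 Hz = 100 Hz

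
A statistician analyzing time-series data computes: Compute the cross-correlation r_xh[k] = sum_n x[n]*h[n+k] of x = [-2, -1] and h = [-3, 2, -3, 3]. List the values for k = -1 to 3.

Both sequences indexed from 0 and zero outside their support.
Lags with overlap: k = -1 to 3.
  r_xh[-1] = x[1]*h[0] = 3
  r_xh[0] = x[0]*h[0] + x[1]*h[1] = 4
  r_xh[1] = x[0]*h[1] + x[1]*h[2] = -1
  r_xh[2] = x[0]*h[2] + x[1]*h[3] = 3
  r_xh[3] = x[0]*h[3] = -6
r_xh = [3, 4, -1, 3, -6] (for k = -1, ..., 3)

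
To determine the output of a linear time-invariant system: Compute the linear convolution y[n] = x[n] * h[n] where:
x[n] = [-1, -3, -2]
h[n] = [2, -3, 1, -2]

y[n] = sum_k x[k]*h[n-k]. Output length = len(x) + len(h) - 1 = 3 + 4 - 1 = 6.
y[0] = -1*2 = -2
y[1] = -3*2 + -1*-3 = -3
y[2] = -2*2 + -3*-3 + -1*1 = 4
y[3] = -2*-3 + -3*1 + -1*-2 = 5
y[4] = -2*1 + -3*-2 = 4
y[5] = -2*-2 = 4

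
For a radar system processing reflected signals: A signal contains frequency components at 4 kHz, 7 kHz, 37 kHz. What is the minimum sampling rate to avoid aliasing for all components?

The highest frequency component is f_max = 37 kHz.
Nyquist rate = 2 * f_max = 2 * 37 kHz = 74 kHz.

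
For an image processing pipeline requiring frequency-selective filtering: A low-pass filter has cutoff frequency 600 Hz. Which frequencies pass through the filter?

A low-pass filter passes all frequencies below the cutoff frequency 600 Hz and attenuates higher frequencies.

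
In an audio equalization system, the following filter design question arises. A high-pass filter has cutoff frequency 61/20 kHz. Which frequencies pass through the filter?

A high-pass filter passes all frequencies above the cutoff frequency 61/20 kHz and attenuates lower frequencies.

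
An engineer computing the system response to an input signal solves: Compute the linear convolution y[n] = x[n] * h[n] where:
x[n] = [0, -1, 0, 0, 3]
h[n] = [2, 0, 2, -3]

y[n] = sum_k x[k]*h[n-k]. Output length = len(x) + len(h) - 1 = 5 + 4 - 1 = 8.
y[0] = 0*2 = 0
y[1] = -1*2 + 0*0 = -2
y[2] = 0*2 + -1*0 + 0*2 = 0
y[3] = 0*2 + 0*0 + -1*2 + 0*-3 = -2
y[4] = 3*2 + 0*0 + 0*2 + -1*-3 = 9
y[5] = 3*0 + 0*2 + 0*-3 = 0
y[6] = 3*2 + 0*-3 = 6
y[7] = 3*-3 = -9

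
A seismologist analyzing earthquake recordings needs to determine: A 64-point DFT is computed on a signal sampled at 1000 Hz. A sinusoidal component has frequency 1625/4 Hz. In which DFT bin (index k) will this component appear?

DFT frequency resolution = f_s/N = 1000/64 = 125/8 Hz
Bin index k = f_signal / resolution = 1625/4 / 125/8 = 26
The signal frequency 1625/4 Hz falls in DFT bin k = 26.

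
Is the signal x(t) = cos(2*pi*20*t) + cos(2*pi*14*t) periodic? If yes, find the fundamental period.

f1 = 20 Hz, f2 = 14 Hz
Period T1 = 1/20, T2 = 1/14
Ratio T1/T2 = 14/20, which is rational.
The signal is periodic with fundamental period T = 1/GCD(20,14) = 1/2 s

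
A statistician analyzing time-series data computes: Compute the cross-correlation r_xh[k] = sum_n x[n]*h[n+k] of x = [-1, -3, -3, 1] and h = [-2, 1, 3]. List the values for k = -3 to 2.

Both sequences indexed from 0 and zero outside their support.
Lags with overlap: k = -3 to 2.
  r_xh[-3] = x[3]*h[0] = -2
  r_xh[-2] = x[2]*h[0] + x[3]*h[1] = 7
  r_xh[-1] = x[1]*h[0] + x[2]*h[1] + x[3]*h[2] = 6
  r_xh[0] = x[0]*h[0] + x[1]*h[1] + x[2]*h[2] = -10
  r_xh[1] = x[0]*h[1] + x[1]*h[2] = -10
  r_xh[2] = x[0]*h[2] = -3
r_xh = [-2, 7, 6, -10, -10, -3] (for k = -3, ..., 2)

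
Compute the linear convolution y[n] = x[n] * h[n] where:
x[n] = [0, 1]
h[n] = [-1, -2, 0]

y[n] = sum_k x[k]*h[n-k]. Output length = len(x) + len(h) - 1 = 2 + 3 - 1 = 4.
y[0] = 0*-1 = 0
y[1] = 1*-1 + 0*-2 = -1
y[2] = 1*-2 + 0*0 = -2
y[3] = 1*0 = 0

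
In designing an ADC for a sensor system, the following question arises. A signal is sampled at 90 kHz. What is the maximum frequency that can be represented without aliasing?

The maximum frequency that can be represented without aliasing
is the Nyquist frequency: f_max = f_s / 2 = 90 kHz / 2 = 45 kHz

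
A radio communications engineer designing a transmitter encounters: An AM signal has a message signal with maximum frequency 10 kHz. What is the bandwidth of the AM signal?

In AM (double-sideband), the bandwidth is twice the message frequency.
BW = 2 * f_m = 2 * 10 kHz = 20 kHz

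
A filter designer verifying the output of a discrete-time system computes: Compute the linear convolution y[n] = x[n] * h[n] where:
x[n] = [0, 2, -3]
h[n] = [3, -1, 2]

y[n] = sum_k x[k]*h[n-k]. Output length = len(x) + len(h) - 1 = 3 + 3 - 1 = 5.
y[0] = 0*3 = 0
y[1] = 2*3 + 0*-1 = 6
y[2] = -3*3 + 2*-1 + 0*2 = -11
y[3] = -3*-1 + 2*2 = 7
y[4] = -3*2 = -6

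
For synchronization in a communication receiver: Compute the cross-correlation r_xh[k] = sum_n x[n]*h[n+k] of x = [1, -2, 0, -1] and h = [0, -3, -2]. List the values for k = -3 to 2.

Both sequences indexed from 0 and zero outside their support.
Lags with overlap: k = -3 to 2.
  r_xh[-3] = x[3]*h[0] = 0
  r_xh[-2] = x[2]*h[0] + x[3]*h[1] = 3
  r_xh[-1] = x[1]*h[0] + x[2]*h[1] + x[3]*h[2] = 2
  r_xh[0] = x[0]*h[0] + x[1]*h[1] + x[2]*h[2] = 6
  r_xh[1] = x[0]*h[1] + x[1]*h[2] = 1
  r_xh[2] = x[0]*h[2] = -2
r_xh = [0, 3, 2, 6, 1, -2] (for k = -3, ..., 2)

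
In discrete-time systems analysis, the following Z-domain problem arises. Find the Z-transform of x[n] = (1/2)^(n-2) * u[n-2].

Time-shifting property: if X(z) = Z{x[n]}, then Z{x[n-d]} = z^(-d) * X(z)
X(z) = z/(z - 1/2) for x[n] = (1/2)^n * u[n]
Z{x[n-2]} = z^(-2) * z/(z - 1/2) = z^(-1)/(z - 1/2)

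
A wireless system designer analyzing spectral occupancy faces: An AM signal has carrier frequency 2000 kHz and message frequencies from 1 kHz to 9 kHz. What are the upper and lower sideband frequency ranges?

Upper sideband (USB) = fc + [fm_low, fm_high] = 2000 + [1, 9] = [2001, 2009] kHz
Lower sideband (LSB) = fc - [fm_high, fm_low] = 2000 - [9, 1] = [1991, 1999] kHz
Total occupied spectrum: 1991 kHz to 2009 kHz (plus carrier at 2000 kHz)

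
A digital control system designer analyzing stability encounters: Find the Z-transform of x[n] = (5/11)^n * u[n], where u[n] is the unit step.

The Z-transform of a^n * u[n] is z/(z-a) for |z| > |a|.
Here a = 5/11, so X(z) = z/(z - (5/11)) = 11z/(11z - 5)
ROC: |z| > 5/11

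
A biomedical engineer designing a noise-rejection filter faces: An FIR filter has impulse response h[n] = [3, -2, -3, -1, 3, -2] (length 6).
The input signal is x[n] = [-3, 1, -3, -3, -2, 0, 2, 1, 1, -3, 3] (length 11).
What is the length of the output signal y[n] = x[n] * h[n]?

For linear convolution, the output length is:
len(y) = len(x) + len(h) - 1 = 11 + 6 - 1 = 16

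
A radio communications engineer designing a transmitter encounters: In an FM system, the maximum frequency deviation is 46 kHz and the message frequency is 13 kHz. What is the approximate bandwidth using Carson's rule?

Carson's rule: BW = 2*(delta_f + f_m)
= 2*(46 + 13) kHz = 118 kHz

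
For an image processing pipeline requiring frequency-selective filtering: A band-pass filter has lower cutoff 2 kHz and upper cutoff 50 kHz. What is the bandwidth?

Bandwidth = f_high - f_low
= 50 kHz - 2 kHz = 48 kHz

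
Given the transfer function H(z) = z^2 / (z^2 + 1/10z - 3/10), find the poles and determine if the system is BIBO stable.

Poles are roots of the denominator: z^2 + 1/10z - 3/10 = 0.
Quadratic formula: z = [-(1/10) +/- sqrt((1/10)^2 - 4*(-3/10))] / 2
Discriminant = 1/100 + 6/5 = 121/100; sqrt = 11/10.
z = (-1/10 +/- 11/10) / 2 => z = 1/2 or z = -3/5.
|p1| = 3/5, |p2| = 1/2.
For BIBO stability, all poles must lie inside the unit circle (|p| < 1).
System is STABLE since both |p| < 1.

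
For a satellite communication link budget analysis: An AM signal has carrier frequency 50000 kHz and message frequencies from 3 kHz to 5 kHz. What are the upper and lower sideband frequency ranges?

Upper sideband (USB) = fc + [fm_low, fm_high] = 50000 + [3, 5] = [50003, 50005] kHz
Lower sideband (LSB) = fc - [fm_high, fm_low] = 50000 - [5, 3] = [49995, 49997] kHz
Total occupied spectrum: 49995 kHz to 50005 kHz (plus carrier at 50000 kHz)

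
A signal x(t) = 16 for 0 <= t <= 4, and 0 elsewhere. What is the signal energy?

Energy = integral of |x(t)|^2 dt over the signal duration
= 16^2 * 4 = 256 * 4 = 1024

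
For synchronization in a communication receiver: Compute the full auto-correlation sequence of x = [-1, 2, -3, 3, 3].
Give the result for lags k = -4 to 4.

r_xx[k] = sum_m x[m]*x[m+k], indexed from 0, for k = -4 to 4:
  r_xx[-4] = x[4]*x[0] = -3
  r_xx[-3] = x[3]*x[0] + x[4]*x[1] = 3
  r_xx[-2] = x[2]*x[0] + x[3]*x[1] + x[4]*x[2] = 0
  r_xx[-1] = x[1]*x[0] + x[2]*x[1] + x[3]*x[2] + x[4]*x[3] = -8
  r_xx[0] = x[0]*x[0] + x[1]*x[1] + x[2]*x[2] + x[3]*x[3] + x[4]*x[4] = 32
  r_xx[1] = x[0]*x[1] + x[1]*x[2] + x[2]*x[3] + x[3]*x[4] = -8
  r_xx[2] = x[0]*x[2] + x[1]*x[3] + x[2]*x[4] = 0
  r_xx[3] = x[0]*x[3] + x[1]*x[4] = 3
  r_xx[4] = x[0]*x[4] = -3
r_xx = [-3, 3, 0, -8, 32, -8, 0, 3, -3]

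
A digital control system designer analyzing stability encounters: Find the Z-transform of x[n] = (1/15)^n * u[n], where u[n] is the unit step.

The Z-transform of a^n * u[n] is z/(z-a) for |z| > |a|.
Here a = 1/15, so X(z) = z/(z - (1/15)) = 15z/(15z - 1)
ROC: |z| > 1/15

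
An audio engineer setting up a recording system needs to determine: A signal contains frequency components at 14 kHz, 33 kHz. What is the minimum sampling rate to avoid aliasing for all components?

The highest frequency component is f_max = 33 kHz.
Nyquist rate = 2 * f_max = 2 * 33 kHz = 66 kHz.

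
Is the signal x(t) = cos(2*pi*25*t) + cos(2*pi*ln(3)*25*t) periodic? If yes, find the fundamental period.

f1 = 25 Hz, f2 = 25*ln(3) Hz
Ratio f2/f1 = ln(3), which is irrational.
Since the frequency ratio is irrational, no common period exists.
The signal is not periodic.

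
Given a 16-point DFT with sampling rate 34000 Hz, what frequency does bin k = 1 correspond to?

The frequency of DFT bin k is: f_k = k * f_s / N
f_1 = 1 * 34000 / 16 = 2125 Hz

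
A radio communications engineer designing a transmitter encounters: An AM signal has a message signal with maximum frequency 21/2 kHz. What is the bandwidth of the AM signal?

In AM (double-sideband), the bandwidth is twice the message frequency.
BW = 2 * f_m = 2 * 21/2 kHz = 21 kHz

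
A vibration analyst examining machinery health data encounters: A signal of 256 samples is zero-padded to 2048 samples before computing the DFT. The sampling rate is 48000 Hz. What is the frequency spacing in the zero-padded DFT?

Original DFT: N = 256, resolution = f_s/N = 48000/256 = 375/2 Hz
Zero-padded DFT: N = 2048, resolution = f_s/N = 48000/2048 = 375/16 Hz
Zero-padding interpolates the spectrum (finer frequency grid)
but does NOT improve the true spectral resolution (ability to resolve close frequencies).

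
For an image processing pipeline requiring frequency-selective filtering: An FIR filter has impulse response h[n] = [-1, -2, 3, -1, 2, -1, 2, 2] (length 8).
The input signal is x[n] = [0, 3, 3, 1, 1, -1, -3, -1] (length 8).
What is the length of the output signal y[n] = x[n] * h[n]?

For linear convolution, the output length is:
len(y) = len(x) + len(h) - 1 = 8 + 8 - 1 = 15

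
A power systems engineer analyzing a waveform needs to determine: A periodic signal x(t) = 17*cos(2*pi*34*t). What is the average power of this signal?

Average power of A*cos(wt) is A^2/2.
P = 17^2 / 2 = 289/2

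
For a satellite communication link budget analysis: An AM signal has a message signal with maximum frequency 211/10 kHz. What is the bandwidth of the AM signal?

In AM (double-sideband), the bandwidth is twice the message frequency.
BW = 2 * f_m = 2 * 211/10 kHz = 211/5 kHz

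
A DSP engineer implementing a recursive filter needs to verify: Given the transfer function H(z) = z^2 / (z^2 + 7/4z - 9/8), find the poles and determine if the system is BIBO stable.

Poles are roots of the denominator: z^2 + 7/4z - 9/8 = 0.
Quadratic formula: z = [-(7/4) +/- sqrt((7/4)^2 - 4*(-9/8))] / 2
Discriminant = 49/16 + 9/2 = 121/16; sqrt = 11/4.
z = (-7/4 +/- 11/4) / 2 => z = 1/2 or z = -9/4.
|p1| = 9/4, |p2| = 1/2.
For BIBO stability, all poles must lie inside the unit circle (|p| < 1).
System is UNSTABLE since at least one |p| >= 1.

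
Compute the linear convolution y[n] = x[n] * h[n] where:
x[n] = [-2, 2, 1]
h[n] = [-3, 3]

y[n] = sum_k x[k]*h[n-k]. Output length = len(x) + len(h) - 1 = 3 + 2 - 1 = 4.
y[0] = -2*-3 = 6
y[1] = 2*-3 + -2*3 = -12
y[2] = 1*-3 + 2*3 = 3
y[3] = 1*3 = 3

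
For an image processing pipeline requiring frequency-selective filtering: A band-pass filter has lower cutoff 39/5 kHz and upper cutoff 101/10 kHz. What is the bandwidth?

Bandwidth = f_high - f_low
= 101/10 kHz - 39/5 kHz = 23/10 kHz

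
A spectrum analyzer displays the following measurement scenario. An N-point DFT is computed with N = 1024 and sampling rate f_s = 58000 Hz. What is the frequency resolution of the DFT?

DFT frequency resolution = f_s / N
= 58000 / 1024 = 3625/64 Hz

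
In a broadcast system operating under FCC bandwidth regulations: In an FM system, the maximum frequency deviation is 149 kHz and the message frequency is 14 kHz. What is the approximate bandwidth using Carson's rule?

Carson's rule: BW = 2*(delta_f + f_m)
= 2*(149 + 14) kHz = 326 kHz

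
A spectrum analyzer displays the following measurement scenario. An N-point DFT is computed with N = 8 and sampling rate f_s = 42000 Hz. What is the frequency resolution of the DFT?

DFT frequency resolution = f_s / N
= 42000 / 8 = 5250 Hz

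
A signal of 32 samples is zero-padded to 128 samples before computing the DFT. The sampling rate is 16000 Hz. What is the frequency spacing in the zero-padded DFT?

Original DFT: N = 32, resolution = f_s/N = 16000/32 = 500 Hz
Zero-padded DFT: N = 128, resolution = f_s/N = 16000/128 = 125 Hz
Zero-padding interpolates the spectrum (finer frequency grid)
but does NOT improve the true spectral resolution (ability to resolve close frequencies).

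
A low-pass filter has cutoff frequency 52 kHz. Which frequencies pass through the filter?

A low-pass filter passes all frequencies below the cutoff frequency 52 kHz and attenuates higher frequencies.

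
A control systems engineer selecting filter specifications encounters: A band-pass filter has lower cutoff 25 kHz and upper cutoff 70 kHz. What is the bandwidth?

Bandwidth = f_high - f_low
= 70 kHz - 25 kHz = 45 kHz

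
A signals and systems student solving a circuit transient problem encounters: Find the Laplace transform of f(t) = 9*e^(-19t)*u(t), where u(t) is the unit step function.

Standard Laplace transform pair:
e^(-at)*u(t) <-> 1/(s+a)
With a = 19: L{9*e^(-19t)*u(t)} = 9/(s+19), ROC: Re(s) > -19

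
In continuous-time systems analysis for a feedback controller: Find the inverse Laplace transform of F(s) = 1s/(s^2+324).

Standard pair: s/(s^2+w^2) <-> cos(wt)*u(t)
With k=1, w=18: f(t) = cos(18t)*u(t)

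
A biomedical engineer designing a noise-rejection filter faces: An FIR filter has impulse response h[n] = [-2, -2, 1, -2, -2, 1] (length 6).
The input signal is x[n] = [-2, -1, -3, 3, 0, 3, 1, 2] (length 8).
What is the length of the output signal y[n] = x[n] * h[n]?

For linear convolution, the output length is:
len(y) = len(x) + len(h) - 1 = 8 + 6 - 1 = 13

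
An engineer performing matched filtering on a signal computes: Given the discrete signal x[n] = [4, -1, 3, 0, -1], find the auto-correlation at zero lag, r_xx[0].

The auto-correlation at zero lag r_xx[0] equals the signal energy.
r_xx[0] = sum of x[n]^2 = 4^2 + (-1)^2 + 3^2 + 0^2 + (-1)^2
= 16 + 1 + 9 + 0 + 1 = 27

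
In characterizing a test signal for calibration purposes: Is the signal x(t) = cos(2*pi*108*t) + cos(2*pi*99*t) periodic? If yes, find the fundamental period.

f1 = 108 Hz, f2 = 99 Hz
Period T1 = 1/108, T2 = 1/99
Ratio T1/T2 = 99/108, which is rational.
The signal is periodic with fundamental period T = 1/GCD(108,99) = 1/9 s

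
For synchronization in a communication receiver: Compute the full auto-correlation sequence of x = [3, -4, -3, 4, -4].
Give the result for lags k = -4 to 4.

r_xx[k] = sum_m x[m]*x[m+k], indexed from 0, for k = -4 to 4:
  r_xx[-4] = x[4]*x[0] = -12
  r_xx[-3] = x[3]*x[0] + x[4]*x[1] = 28
  r_xx[-2] = x[2]*x[0] + x[3]*x[1] + x[4]*x[2] = -13
  r_xx[-1] = x[1]*x[0] + x[2]*x[1] + x[3]*x[2] + x[4]*x[3] = -28
  r_xx[0] = x[0]*x[0] + x[1]*x[1] + x[2]*x[2] + x[3]*x[3] + x[4]*x[4] = 66
  r_xx[1] = x[0]*x[1] + x[1]*x[2] + x[2]*x[3] + x[3]*x[4] = -28
  r_xx[2] = x[0]*x[2] + x[1]*x[3] + x[2]*x[4] = -13
  r_xx[3] = x[0]*x[3] + x[1]*x[4] = 28
  r_xx[4] = x[0]*x[4] = -12
r_xx = [-12, 28, -13, -28, 66, -28, -13, 28, -12]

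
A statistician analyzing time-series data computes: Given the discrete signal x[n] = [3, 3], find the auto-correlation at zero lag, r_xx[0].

The auto-correlation at zero lag r_xx[0] equals the signal energy.
r_xx[0] = sum of x[n]^2 = 3^2 + 3^2
= 9 + 9 = 18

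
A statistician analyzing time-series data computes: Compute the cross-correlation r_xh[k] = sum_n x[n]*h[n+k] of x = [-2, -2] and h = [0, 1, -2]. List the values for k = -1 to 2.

Both sequences indexed from 0 and zero outside their support.
Lags with overlap: k = -1 to 2.
  r_xh[-1] = x[1]*h[0] = 0
  r_xh[0] = x[0]*h[0] + x[1]*h[1] = -2
  r_xh[1] = x[0]*h[1] + x[1]*h[2] = 2
  r_xh[2] = x[0]*h[2] = 4
r_xh = [0, -2, 2, 4] (for k = -1, ..., 2)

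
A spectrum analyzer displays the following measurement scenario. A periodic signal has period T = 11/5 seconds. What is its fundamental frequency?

The fundamental frequency is the reciprocal of the period.
f = 1/T = 1/(11/5) = 5/11 Hz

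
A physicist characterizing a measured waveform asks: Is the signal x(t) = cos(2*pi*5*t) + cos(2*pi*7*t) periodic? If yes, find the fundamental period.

f1 = 5 Hz, f2 = 7 Hz
Period T1 = 1/5, T2 = 1/7
Ratio T1/T2 = 7/5, which is rational.
The signal is periodic with fundamental period T = 1/GCD(5,7) = 1 s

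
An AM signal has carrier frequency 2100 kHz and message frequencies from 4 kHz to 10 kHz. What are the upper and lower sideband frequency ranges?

Upper sideband (USB) = fc + [fm_low, fm_high] = 2100 + [4, 10] = [2104, 2110] kHz
Lower sideband (LSB) = fc - [fm_high, fm_low] = 2100 - [10, 4] = [2090, 2096] kHz
Total occupied spectrum: 2090 kHz to 2110 kHz (plus carrier at 2100 kHz)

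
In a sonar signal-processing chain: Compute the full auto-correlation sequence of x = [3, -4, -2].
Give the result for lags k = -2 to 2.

r_xx[k] = sum_m x[m]*x[m+k], indexed from 0, for k = -2 to 2:
  r_xx[-2] = x[2]*x[0] = -6
  r_xx[-1] = x[1]*x[0] + x[2]*x[1] = -4
  r_xx[0] = x[0]*x[0] + x[1]*x[1] + x[2]*x[2] = 29
  r_xx[1] = x[0]*x[1] + x[1]*x[2] = -4
  r_xx[2] = x[0]*x[2] = -6
r_xx = [-6, -4, 29, -4, -6]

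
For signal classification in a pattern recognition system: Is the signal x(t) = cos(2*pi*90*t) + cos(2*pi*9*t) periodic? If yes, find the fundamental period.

f1 = 90 Hz, f2 = 9 Hz
Period T1 = 1/90, T2 = 1/9
Ratio T1/T2 = 9/90, which is rational.
The signal is periodic with fundamental period T = 1/GCD(90,9) = 1/9 s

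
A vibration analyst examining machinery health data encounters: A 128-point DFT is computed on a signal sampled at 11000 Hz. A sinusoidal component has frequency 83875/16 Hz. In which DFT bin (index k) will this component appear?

DFT frequency resolution = f_s/N = 11000/128 = 1375/16 Hz
Bin index k = f_signal / resolution = 83875/16 / 1375/16 = 61
The signal frequency 83875/16 Hz falls in DFT bin k = 61.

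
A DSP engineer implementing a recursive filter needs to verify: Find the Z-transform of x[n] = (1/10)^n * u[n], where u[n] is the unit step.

The Z-transform of a^n * u[n] is z/(z-a) for |z| > |a|.
Here a = 1/10, so X(z) = z/(z - (1/10)) = 10z/(10z - 1)
ROC: |z| > 1/10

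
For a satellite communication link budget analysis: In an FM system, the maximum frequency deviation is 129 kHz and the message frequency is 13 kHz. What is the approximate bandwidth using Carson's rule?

Carson's rule: BW = 2*(delta_f + f_m)
= 2*(129 + 13) kHz = 284 kHz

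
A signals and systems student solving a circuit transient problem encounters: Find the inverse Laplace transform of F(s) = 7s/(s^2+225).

Standard pair: s/(s^2+w^2) <-> cos(wt)*u(t)
With k=7, w=15: f(t) = 7*cos(15t)*u(t)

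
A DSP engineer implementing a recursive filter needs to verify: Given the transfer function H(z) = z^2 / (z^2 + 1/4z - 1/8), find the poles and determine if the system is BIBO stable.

Poles are roots of the denominator: z^2 + 1/4z - 1/8 = 0.
Quadratic formula: z = [-(1/4) +/- sqrt((1/4)^2 - 4*(-1/8))] / 2
Discriminant = 1/16 + 1/2 = 9/16; sqrt = 3/4.
z = (-1/4 +/- 3/4) / 2 => z = 1/4 or z = -1/2.
|p1| = 1/4, |p2| = 1/2.
For BIBO stability, all poles must lie inside the unit circle (|p| < 1).
System is STABLE since both |p| < 1.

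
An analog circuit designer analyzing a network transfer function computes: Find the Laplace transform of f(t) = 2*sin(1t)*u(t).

Standard pair: sin(wt)*u(t) <-> w/(s^2+w^2)
With w = 1: L{2*sin(1t)*u(t)} = 2/(s^2+1)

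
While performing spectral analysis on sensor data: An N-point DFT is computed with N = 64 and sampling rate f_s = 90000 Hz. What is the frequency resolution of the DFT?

DFT frequency resolution = f_s / N
= 90000 / 64 = 5625/4 Hz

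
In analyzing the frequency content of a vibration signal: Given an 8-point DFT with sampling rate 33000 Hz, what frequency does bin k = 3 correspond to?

The frequency of DFT bin k is: f_k = k * f_s / N
f_3 = 3 * 33000 / 8 = 12375 Hz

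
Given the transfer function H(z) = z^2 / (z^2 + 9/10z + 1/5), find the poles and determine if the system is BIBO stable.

Poles are roots of the denominator: z^2 + 9/10z + 1/5 = 0.
Quadratic formula: z = [-(9/10) +/- sqrt((9/10)^2 - 4*(1/5))] / 2
Discriminant = 81/100 - 4/5 = 1/100; sqrt = 1/10.
z = (-9/10 +/- 1/10) / 2 => z = -2/5 or z = -1/2.
|p1| = 2/5, |p2| = 1/2.
For BIBO stability, all poles must lie inside the unit circle (|p| < 1).
System is STABLE since both |p| < 1.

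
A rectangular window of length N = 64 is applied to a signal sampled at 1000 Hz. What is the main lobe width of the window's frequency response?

For a rectangular window of length N,
the main lobe width in frequency is 2*f_s/N.
= 2*1000/64 = 125/4 Hz
This determines the minimum frequency separation for resolving two sinusoids.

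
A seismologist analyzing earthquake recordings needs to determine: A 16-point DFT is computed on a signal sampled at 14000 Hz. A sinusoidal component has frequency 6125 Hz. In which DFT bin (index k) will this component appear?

DFT frequency resolution = f_s/N = 14000/16 = 875 Hz
Bin index k = f_signal / resolution = 6125 / 875 = 7
The signal frequency 6125 Hz falls in DFT bin k = 7.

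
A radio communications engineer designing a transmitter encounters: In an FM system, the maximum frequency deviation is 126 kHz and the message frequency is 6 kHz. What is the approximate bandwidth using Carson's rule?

Carson's rule: BW = 2*(delta_f + f_m)
= 2*(126 + 6) kHz = 264 kHz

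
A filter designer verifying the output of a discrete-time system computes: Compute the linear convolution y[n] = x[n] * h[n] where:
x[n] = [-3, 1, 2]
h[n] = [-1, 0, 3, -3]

y[n] = sum_k x[k]*h[n-k]. Output length = len(x) + len(h) - 1 = 3 + 4 - 1 = 6.
y[0] = -3*-1 = 3
y[1] = 1*-1 + -3*0 = -1
y[2] = 2*-1 + 1*0 + -3*3 = -11
y[3] = 2*0 + 1*3 + -3*-3 = 12
y[4] = 2*3 + 1*-3 = 3
y[5] = 2*-3 = -6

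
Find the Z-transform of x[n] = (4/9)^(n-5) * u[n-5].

Time-shifting property: if X(z) = Z{x[n]}, then Z{x[n-d]} = z^(-d) * X(z)
X(z) = z/(z - 4/9) for x[n] = (4/9)^n * u[n]
Z{x[n-5]} = z^(-5) * z/(z - 4/9) = z^(-4)/(z - 4/9)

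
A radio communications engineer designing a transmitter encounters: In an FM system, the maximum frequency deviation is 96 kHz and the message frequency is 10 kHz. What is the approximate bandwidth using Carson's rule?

Carson's rule: BW = 2*(delta_f + f_m)
= 2*(96 + 10) kHz = 212 kHz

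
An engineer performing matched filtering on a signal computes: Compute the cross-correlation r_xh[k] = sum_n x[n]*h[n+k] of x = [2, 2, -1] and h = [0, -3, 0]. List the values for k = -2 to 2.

Both sequences indexed from 0 and zero outside their support.
Lags with overlap: k = -2 to 2.
  r_xh[-2] = x[2]*h[0] = 0
  r_xh[-1] = x[1]*h[0] + x[2]*h[1] = 3
  r_xh[0] = x[0]*h[0] + x[1]*h[1] + x[2]*h[2] = -6
  r_xh[1] = x[0]*h[1] + x[1]*h[2] = -6
  r_xh[2] = x[0]*h[2] = 0
r_xh = [0, 3, -6, -6, 0] (for k = -2, ..., 2)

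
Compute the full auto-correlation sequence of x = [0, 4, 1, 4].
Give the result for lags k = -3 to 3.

r_xx[k] = sum_m x[m]*x[m+k], indexed from 0, for k = -3 to 3:
  r_xx[-3] = x[3]*x[0] = 0
  r_xx[-2] = x[2]*x[0] + x[3]*x[1] = 16
  r_xx[-1] = x[1]*x[0] + x[2]*x[1] + x[3]*x[2] = 8
  r_xx[0] = x[0]*x[0] + x[1]*x[1] + x[2]*x[2] + x[3]*x[3] = 33
  r_xx[1] = x[0]*x[1] + x[1]*x[2] + x[2]*x[3] = 8
  r_xx[2] = x[0]*x[2] + x[1]*x[3] = 16
  r_xx[3] = x[0]*x[3] = 0
r_xx = [0, 16, 8, 33, 8, 16, 0]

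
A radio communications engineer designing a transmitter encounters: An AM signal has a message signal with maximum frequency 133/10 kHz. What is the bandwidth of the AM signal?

In AM (double-sideband), the bandwidth is twice the message frequency.
BW = 2 * f_m = 2 * 133/10 kHz = 133/5 kHz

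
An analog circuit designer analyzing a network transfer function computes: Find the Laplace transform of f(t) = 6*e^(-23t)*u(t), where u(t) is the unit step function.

Standard Laplace transform pair:
e^(-at)*u(t) <-> 1/(s+a)
With a = 23: L{6*e^(-23t)*u(t)} = 6/(s+23), ROC: Re(s) > -23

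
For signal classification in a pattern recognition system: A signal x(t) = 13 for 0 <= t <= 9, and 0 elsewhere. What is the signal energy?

Energy = integral of |x(t)|^2 dt over the signal duration
= 13^2 * 9 = 169 * 9 = 1521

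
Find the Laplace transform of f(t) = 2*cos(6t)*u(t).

Standard pair: cos(wt)*u(t) <-> s/(s^2+w^2)
With w = 6: L{2*cos(6t)*u(t)} = 2s/(s^2+36)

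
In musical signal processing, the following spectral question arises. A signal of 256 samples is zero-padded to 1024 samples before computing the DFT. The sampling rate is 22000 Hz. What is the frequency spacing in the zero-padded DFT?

Original DFT: N = 256, resolution = f_s/N = 22000/256 = 1375/16 Hz
Zero-padded DFT: N = 1024, resolution = f_s/N = 22000/1024 = 1375/64 Hz
Zero-padding interpolates the spectrum (finer frequency grid)
but does NOT improve the true spectral resolution (ability to resolve close frequencies).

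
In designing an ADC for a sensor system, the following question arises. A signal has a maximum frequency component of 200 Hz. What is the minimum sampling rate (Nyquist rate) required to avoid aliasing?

By the Nyquist-Shannon sampling theorem,
the minimum sampling rate (Nyquist rate) must be at least 2 * f_max.
Nyquist rate = 2 * 200 Hz = 400 Hz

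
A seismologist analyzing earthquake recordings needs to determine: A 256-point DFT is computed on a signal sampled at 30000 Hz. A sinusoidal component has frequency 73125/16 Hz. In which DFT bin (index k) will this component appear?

DFT frequency resolution = f_s/N = 30000/256 = 1875/16 Hz
Bin index k = f_signal / resolution = 73125/16 / 1875/16 = 39
The signal frequency 73125/16 Hz falls in DFT bin k = 39.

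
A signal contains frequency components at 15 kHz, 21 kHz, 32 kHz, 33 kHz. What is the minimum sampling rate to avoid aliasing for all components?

The highest frequency component is f_max = 33 kHz.
Nyquist rate = 2 * f_max = 2 * 33 kHz = 66 kHz.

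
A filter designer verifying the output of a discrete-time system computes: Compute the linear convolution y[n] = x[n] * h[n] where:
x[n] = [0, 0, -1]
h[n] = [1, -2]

y[n] = sum_k x[k]*h[n-k]. Output length = len(x) + len(h) - 1 = 3 + 2 - 1 = 4.
y[0] = 0*1 = 0
y[1] = 0*1 + 0*-2 = 0
y[2] = -1*1 + 0*-2 = -1
y[3] = -1*-2 = 2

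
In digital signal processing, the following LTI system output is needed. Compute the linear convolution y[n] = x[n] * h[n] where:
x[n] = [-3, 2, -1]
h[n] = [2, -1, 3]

y[n] = sum_k x[k]*h[n-k]. Output length = len(x) + len(h) - 1 = 3 + 3 - 1 = 5.
y[0] = -3*2 = -6
y[1] = 2*2 + -3*-1 = 7
y[2] = -1*2 + 2*-1 + -3*3 = -13
y[3] = -1*-1 + 2*3 = 7
y[4] = -1*3 = -3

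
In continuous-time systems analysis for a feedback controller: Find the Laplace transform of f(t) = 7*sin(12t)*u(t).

Standard pair: sin(wt)*u(t) <-> w/(s^2+w^2)
With w = 12: L{7*sin(12t)*u(t)} = 84/(s^2+144)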